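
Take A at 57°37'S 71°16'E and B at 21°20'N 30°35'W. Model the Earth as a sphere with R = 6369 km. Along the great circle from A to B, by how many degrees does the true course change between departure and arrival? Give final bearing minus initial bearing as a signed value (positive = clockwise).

At departure: θ₁ = atan2(sin Δλ cos φ₂, cos φ₁ sin φ₂ − sin φ₁ cos φ₂ cos Δλ) = 272.09°
At arrival: θ₂ = atan2(sin Δλ cos φ₁, −cos φ₂ sin φ₁ + sin φ₂ cos φ₁ cos Δλ) = 324.93°
Δθ = θ₂ − θ₁ = +52.8°

+52.8°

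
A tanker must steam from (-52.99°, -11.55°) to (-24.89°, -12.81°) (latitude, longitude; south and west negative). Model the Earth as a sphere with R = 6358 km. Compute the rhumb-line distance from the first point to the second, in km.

Rhumb course C = atan2(Δλ, Δψ) with Δψ = ln[tan(π/4+φ₂/2)/tan(π/4+φ₁/2)] = +0.6458, Δλ = -0.0220 → C = 358.05°
d = R·|Δφ| / |cos C| = 6358·0.49044 / 0.99942 = 3120 km

3120 km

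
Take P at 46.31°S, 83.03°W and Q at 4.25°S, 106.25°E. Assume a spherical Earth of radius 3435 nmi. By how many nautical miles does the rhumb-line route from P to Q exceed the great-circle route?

Great circle: cos σ = sin φ₁ sin φ₂ + cos φ₁ cos φ₂ cos Δλ,  σ = 2.2475 rad → d_gc = 7720.28 nmi
Rhumb line: Δψ = +0.8398, q = Δφ/Δψ = 0.8741, d_rh = R√(Δφ²+q²Δλ²) = 9294.76 nmi
Excess = 9294.76 − 7720.28 = 1574.48 ≈ 1574 nmi

1574 nmi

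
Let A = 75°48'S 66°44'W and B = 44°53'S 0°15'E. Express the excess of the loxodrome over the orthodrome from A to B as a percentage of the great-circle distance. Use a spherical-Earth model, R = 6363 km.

4.5%

Great circle: σ = 0.7196 rad → d_gc = Rσ = 4578.9 km
Rhumb: Δφ = +0.5396, Δλ = +1.1691, Δψ = +1.2045, q = Δφ/Δψ = 0.4480 → d_rh = R√(Δφ²+q²Δλ²) = 4784.8 km
Excess = (4784.8 − 4578.9) / 4578.9 = 205.9 / 4578.9 = 4.50% ≈ 4.5%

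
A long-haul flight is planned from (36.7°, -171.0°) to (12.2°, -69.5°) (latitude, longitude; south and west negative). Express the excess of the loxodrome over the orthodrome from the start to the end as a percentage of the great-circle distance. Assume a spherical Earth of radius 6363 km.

3.2%

Great circle: σ = 1.6007 rad → d_gc = Rσ = 10185.5 km
Rhumb: Δφ = -0.4276, Δλ = +1.7715, Δψ = -0.4749, q = Δφ/Δψ = 0.9004 → d_rh = R√(Δφ²+q²Δλ²) = 10508.2 km
Excess = (10508.2 − 10185.5) / 10185.5 = 322.7 / 10185.5 = 3.17% ≈ 3.2%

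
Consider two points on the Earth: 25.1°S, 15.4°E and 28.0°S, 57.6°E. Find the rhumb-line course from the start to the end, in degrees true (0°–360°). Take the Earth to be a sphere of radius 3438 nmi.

94.4°

Δψ = ln[tan(π/4+φ₂/2)/tan(π/4+φ₁/2)] = -0.0566
Δλ = +0.7365 rad (taken the short way round)
course = atan2(Δλ, Δψ) = 94.39°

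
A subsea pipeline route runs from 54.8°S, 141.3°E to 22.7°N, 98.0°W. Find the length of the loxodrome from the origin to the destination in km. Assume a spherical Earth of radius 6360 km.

Rhumb course C = atan2(Δλ, Δψ) with Δψ = ln[tan(π/4+φ₂/2)/tan(π/4+φ₁/2)] = +1.5551, Δλ = +2.1066 → C = 53.56°
d = R·|Δφ| / |cos C| = 6360·1.35263 / 0.59392 = 14485 km

14485 km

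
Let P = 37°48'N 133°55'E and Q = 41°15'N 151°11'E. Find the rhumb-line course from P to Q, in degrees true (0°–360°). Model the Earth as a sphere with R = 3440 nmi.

Meridional parts: M(φ₁)=+0.7136, M(φ₂)=+0.7917 → ΔM = +0.0781;  Δλ = +0.3014 rad
tan C = Δλ / ΔM = +3.8591 → C = 75.47°

75.5°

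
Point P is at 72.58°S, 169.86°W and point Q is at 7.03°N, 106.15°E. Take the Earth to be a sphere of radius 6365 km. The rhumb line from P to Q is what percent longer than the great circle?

Great circle: σ = 1.6566 rad → d_gc = Rσ = 10544.1 km
Rhumb: Δφ = +1.3895, Δλ = -1.4659, Δψ = +1.9990, q = Δφ/Δψ = 0.6951 → d_rh = R√(Δφ²+q²Δλ²) = 10966.9 km
Excess = (10966.9 − 10544.1) / 10544.1 = 422.8 / 10544.1 = 4.01% ≈ 4.0%

4.0%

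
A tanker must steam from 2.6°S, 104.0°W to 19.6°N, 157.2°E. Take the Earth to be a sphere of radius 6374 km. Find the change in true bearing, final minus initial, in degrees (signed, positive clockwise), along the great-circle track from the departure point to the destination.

-19.9°

At departure: θ₁ = atan2(sin Δλ cos φ₂, cos φ₁ sin φ₂ − sin φ₁ cos φ₂ cos Δλ) = 289.44°
At arrival: θ₂ = atan2(sin Δλ cos φ₁, −cos φ₂ sin φ₁ + sin φ₂ cos φ₁ cos Δλ) = 269.50°
Δθ = θ₂ − θ₁ = -19.9°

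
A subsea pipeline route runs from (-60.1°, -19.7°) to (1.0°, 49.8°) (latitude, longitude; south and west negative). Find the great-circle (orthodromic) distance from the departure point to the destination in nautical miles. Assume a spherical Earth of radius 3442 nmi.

4856 nmi

Haversine: a = sin²(Δφ/2)+cos φ₁ cos φ₂ sin²(Δλ/2) = 0.42029;  σ = 2·atan2(√a,√(1−a))
σ = 80.827° → d = Rσ = 3442·1.41070 = 4856 nmi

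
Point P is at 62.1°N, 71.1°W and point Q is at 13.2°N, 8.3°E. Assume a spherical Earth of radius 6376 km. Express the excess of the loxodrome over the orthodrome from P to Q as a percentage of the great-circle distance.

3.8%

Great circle: σ = 1.2812 rad → d_gc = Rσ = 8168.6 km
Rhumb: Δφ = -0.8535, Δλ = +1.3858, Δψ = -1.1603, q = Δφ/Δψ = 0.7356 → d_rh = R√(Δφ²+q²Δλ²) = 8476.7 km
Excess = (8476.7 − 8168.6) / 8168.6 = 308.1 / 8168.6 = 3.77% ≈ 3.8%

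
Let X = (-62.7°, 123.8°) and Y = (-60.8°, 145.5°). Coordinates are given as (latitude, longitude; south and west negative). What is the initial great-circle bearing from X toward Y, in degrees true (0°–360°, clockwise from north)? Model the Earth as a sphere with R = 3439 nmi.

N = sin Δλ·cos φ₂ = +0.1804;  D = cos φ₁ sin φ₂ − sin φ₁ cos φ₂ cos Δλ = +0.0024
initial course = atan2(N, D) = 89.23°

89.2°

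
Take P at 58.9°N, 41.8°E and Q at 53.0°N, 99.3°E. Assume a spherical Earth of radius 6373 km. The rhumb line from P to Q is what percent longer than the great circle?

3.0%

Great circle: σ = 0.5532 rad → d_gc = Rσ = 3525.3 km
Rhumb: Δφ = -0.1030, Δλ = +1.0036, Δψ = -0.1843, q = Δφ/Δψ = 0.5586 → d_rh = R√(Δφ²+q²Δλ²) = 3632.3 km
Excess = (3632.3 − 3525.3) / 3525.3 = 107.0 / 3525.3 = 3.04% ≈ 3.0%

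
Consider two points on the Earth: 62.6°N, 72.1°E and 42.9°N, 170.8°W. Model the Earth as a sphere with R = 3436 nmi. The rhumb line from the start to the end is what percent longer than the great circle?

Great circle: σ = 1.1032 rad → d_gc = Rσ = 3790.4 nmi
Rhumb: Δφ = -0.3438, Δλ = +2.0438, Δψ = -0.5811, q = Δφ/Δψ = 0.5917 → d_rh = R√(Δφ²+q²Δλ²) = 4320.1 nmi
Excess = (4320.1 − 3790.4) / 3790.4 = 529.7 / 3790.4 = 13.97% ≈ 14.0%

14.0%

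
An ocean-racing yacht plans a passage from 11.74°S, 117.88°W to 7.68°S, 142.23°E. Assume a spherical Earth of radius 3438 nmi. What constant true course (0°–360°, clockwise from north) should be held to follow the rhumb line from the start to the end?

Meridional parts: M(φ₁)=-0.2064, M(φ₂)=-0.1344 → ΔM = +0.0719;  Δλ = -1.7434 rad
tan C = Δλ / ΔM = -24.2456 → C = 272.36°

272.4°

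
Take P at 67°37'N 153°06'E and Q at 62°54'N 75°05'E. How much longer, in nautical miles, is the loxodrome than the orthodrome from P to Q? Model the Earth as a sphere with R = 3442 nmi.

127 nmi

Great circle: cos σ = sin φ₁ sin φ₂ + cos φ₁ cos φ₂ cos Δλ,  σ = 0.5372 rad → d_gc = 1848.9 nmi
Rhumb line: Δψ = -0.1973, q = Δφ/Δψ = 0.4173, d_rh = R√(Δφ²+q²Δλ²) = 1976.2 nmi
Excess = 1976.2 − 1848.9 = 127.3 ≈ 127 nmi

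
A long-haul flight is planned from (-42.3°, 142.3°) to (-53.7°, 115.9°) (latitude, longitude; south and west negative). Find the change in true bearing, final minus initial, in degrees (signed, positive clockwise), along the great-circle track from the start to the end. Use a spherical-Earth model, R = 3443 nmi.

+19.9°

Initial bearing θ₁ = atan2(sin Δλ cos φ₂, cos φ₁ sin φ₂ − sin φ₁ cos φ₂ cos Δλ) = 227.74°
Final bearing θ₂ = (initial bearing from the destination back to the start) + 180° = 247.61°
Δθ = θ₂ − θ₁ = +19.9°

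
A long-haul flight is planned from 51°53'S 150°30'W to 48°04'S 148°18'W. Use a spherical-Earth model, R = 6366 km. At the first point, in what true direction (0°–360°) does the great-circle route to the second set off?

θ = atan2( sin Δλ·cos φ₂ ,  cos φ₁ sin φ₂ − sin φ₁ cos φ₂ cos Δλ )
  = atan2(+0.0257, +0.0662) = 21.19°

21.2°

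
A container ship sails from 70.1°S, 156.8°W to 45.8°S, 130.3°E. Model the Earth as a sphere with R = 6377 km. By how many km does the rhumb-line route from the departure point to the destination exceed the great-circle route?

Great circle: cos σ = sin φ₁ sin φ₂ + cos φ₁ cos φ₂ cos Δλ,  σ = 0.7319 rad → d_gc = 4667.6 km
Rhumb line: Δψ = +0.8393, q = Δφ/Δψ = 0.5053, d_rh = R√(Δφ²+q²Δλ²) = 4911.8 km
Excess = 4911.8 − 4667.6 = 244.2 ≈ 244 km

244 km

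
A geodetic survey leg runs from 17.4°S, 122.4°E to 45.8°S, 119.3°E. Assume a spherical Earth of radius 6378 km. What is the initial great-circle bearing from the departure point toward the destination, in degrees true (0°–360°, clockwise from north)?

N = sin Δλ·cos φ₂ = -0.0377;  D = cos φ₁ sin φ₂ − sin φ₁ cos φ₂ cos Δλ = -0.4759
initial course = atan2(N, D) = 184.53°

184.5°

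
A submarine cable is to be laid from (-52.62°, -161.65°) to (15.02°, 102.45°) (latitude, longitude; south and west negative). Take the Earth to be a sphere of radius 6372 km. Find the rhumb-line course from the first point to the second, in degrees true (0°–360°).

308.9°

Δψ = ln[tan(π/4+φ₂/2)/tan(π/4+φ₁/2)] = +1.3491
Δλ = -1.6738 rad (taken the short way round)
course = atan2(Δλ, Δψ) = 308.87°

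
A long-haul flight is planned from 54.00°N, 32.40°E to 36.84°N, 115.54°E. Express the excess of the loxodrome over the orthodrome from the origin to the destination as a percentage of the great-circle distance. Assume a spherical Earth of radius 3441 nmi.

Great circle: σ = 0.9989 rad → d_gc = Rσ = 3437.1 nmi
Rhumb: Δφ = -0.2995, Δλ = +1.4511, Δψ = -0.4317, q = Δφ/Δψ = 0.6938 → d_rh = R√(Δφ²+q²Δλ²) = 3614.2 nmi
Excess = (3614.2 − 3437.1) / 3437.1 = 177.1 / 3437.1 = 5.153% ≈ 5.2%

5.2%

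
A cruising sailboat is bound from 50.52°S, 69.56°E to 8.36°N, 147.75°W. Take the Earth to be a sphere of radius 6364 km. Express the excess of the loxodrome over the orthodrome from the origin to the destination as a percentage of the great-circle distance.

Great circle: σ = 2.2301 rad → d_gc = Rσ = 14192.2 km
Rhumb: Δφ = +1.0276, Δλ = +2.4904, Δψ = +1.1713, q = Δφ/Δψ = 0.8774 → d_rh = R√(Δφ²+q²Δλ²) = 15366.3 km
Excess = (15366.3 − 14192.2) / 14192.2 = 1174.1 / 14192.2 = 8.27% ≈ 8.3%

8.3%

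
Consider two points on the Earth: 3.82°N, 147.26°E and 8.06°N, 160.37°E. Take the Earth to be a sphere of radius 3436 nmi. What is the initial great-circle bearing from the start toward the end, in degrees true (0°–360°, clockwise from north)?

N = sin Δλ·cos φ₂ = +0.2246;  D = cos φ₁ sin φ₂ − sin φ₁ cos φ₂ cos Δλ = +0.0757
initial course = atan2(N, D) = 71.38°

71.4°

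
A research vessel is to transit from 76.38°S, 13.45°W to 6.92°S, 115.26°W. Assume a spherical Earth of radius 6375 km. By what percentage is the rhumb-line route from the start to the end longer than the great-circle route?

Great circle: σ = 1.5015 rad → d_gc = Rσ = 9572.0 km
Rhumb: Δφ = +1.2123, Δλ = -1.7769, Δψ = +2.0040, q = Δφ/Δψ = 0.6049 → d_rh = R√(Δφ²+q²Δλ²) = 10328.9 km
Excess = (10328.9 − 9572.0) / 9572.0 = 756.9 / 9572.0 = 7.91% ≈ 7.9%

7.9%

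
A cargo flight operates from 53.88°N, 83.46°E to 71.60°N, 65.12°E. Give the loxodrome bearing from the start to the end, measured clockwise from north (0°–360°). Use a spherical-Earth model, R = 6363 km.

335.4°

Meridional parts: M(φ₁)=+1.1206, M(φ₂)=+1.8204 → ΔM = +0.6998;  Δλ = -0.3201 rad
tan C = Δλ / ΔM = -0.4574 → C = 335.42°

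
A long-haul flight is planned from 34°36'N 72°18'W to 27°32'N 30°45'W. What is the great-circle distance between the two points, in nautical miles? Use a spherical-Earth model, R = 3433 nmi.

cos σ = sin φ₁ sin φ₂ + cos φ₁ cos φ₂ cos Δλ
      = sin(34.60°)sin(27.53°) + cos(34.60°)cos(27.53°)cos(41.55°) = 0.8087
σ = 36.027° → d = Rσ = 3433·0.62879 = 2159 nmi

2159 nmi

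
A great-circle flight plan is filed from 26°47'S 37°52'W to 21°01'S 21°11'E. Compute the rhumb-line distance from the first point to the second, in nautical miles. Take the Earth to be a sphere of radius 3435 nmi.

3253 nmi

Δψ = ln[tan(π/4+φ₂/2)/tan(π/4+φ₁/2)] = +0.1102;  Δφ = +0.1006 rad,  Δλ = +1.0306 rad
q = Δφ/Δψ = 0.9137
d = R·√(Δφ² + q²Δλ²) = 3435·0.94705 = 3253 nmi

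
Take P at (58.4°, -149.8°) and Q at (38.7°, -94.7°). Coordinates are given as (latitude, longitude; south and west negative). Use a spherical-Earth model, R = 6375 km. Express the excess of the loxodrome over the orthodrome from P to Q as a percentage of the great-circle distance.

2.3%

Great circle: σ = 0.6974 rad → d_gc = Rσ = 4446.0 km
Rhumb: Δφ = -0.3438, Δλ = +0.9617, Δψ = -0.5288, q = Δφ/Δψ = 0.6502 → d_rh = R√(Δφ²+q²Δλ²) = 4548.8 km
Excess = (4548.8 − 4446.0) / 4446.0 = 102.8 / 4446.0 = 2.31% ≈ 2.3%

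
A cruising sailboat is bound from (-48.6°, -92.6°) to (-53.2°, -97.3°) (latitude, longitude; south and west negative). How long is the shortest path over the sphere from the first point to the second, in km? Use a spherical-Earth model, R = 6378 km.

cos σ = sin φ₁ sin φ₂ + cos φ₁ cos φ₂ cos Δλ
      = sin(-48.60°)sin(-53.20°) + cos(-48.60°)cos(-53.20°)cos(-4.70°) = 0.9954
σ = 5.470° → d = Rσ = 6378·0.09546 = 609 km

609 km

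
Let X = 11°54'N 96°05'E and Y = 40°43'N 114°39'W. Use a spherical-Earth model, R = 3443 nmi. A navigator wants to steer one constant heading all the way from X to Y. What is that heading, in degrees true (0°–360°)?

77.7°

Meridional parts: M(φ₁)=+0.2092, M(φ₂)=+0.7793 → ΔM = +0.5701;  Δλ = +2.6052 rad
tan C = Δλ / ΔM = +4.5695 → C = 77.66°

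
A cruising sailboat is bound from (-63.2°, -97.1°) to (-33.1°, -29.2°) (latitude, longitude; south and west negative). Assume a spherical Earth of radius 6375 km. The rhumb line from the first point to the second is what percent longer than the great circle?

3.6%

Great circle: σ = 0.8898 rad → d_gc = Rσ = 5672.7 km
Rhumb: Δφ = +0.5253, Δλ = +1.1851, Δψ = +0.8217, q = Δφ/Δψ = 0.6393 → d_rh = R√(Δφ²+q²Δλ²) = 5877.6 km
Excess = (5877.6 − 5672.7) / 5672.7 = 204.9 / 5672.7 = 3.61% ≈ 3.6%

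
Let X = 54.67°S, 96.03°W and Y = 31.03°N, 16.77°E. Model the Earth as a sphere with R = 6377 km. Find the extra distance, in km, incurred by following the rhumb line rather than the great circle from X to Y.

303 km

Great circle: cos σ = sin φ₁ sin φ₂ + cos φ₁ cos φ₂ cos Δλ,  σ = 2.2301 rad → d_gc = 14221.4 km
Rhumb line: Δψ = +1.7144, q = Δφ/Δψ = 0.8725, d_rh = R√(Δφ²+q²Δλ²) = 14524.3 km
Excess = 14524.3 − 14221.4 = 302.9 ≈ 303 km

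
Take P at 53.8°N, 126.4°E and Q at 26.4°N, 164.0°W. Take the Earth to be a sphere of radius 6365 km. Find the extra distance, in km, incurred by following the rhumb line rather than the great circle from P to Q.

185 km

Great circle: cos σ = sin φ₁ sin φ₂ + cos φ₁ cos φ₂ cos Δλ,  σ = 0.9966 rad → d_gc = 6343.0 km
Rhumb line: Δψ = -0.6403, q = Δφ/Δψ = 0.7469, d_rh = R√(Δφ²+q²Δλ²) = 6528.1 km
Excess = 6528.1 − 6343.0 = 185.1 ≈ 185 km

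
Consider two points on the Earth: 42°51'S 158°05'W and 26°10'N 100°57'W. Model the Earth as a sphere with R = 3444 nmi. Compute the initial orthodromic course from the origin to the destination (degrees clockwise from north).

θ = atan2( sin Δλ·cos φ₂ ,  cos φ₁ sin φ₂ − sin φ₁ cos φ₂ cos Δλ )
  = atan2(+0.7539, +0.6545) = 49.03°

49.0°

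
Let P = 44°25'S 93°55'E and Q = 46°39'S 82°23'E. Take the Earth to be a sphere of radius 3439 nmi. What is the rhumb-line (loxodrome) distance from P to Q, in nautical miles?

Δψ = ln[tan(π/4+φ₂/2)/tan(π/4+φ₁/2)] = -0.0557;  Δφ = -0.0390 rad,  Δλ = -0.2013 rad
q = Δφ/Δψ = 0.7004
d = R·√(Δφ² + q²Δλ²) = 3439·0.14627 = 503 nmi

503 nmi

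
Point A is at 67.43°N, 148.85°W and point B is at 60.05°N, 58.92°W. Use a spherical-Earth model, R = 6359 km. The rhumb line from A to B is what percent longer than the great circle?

Great circle: σ = 0.6429 rad → d_gc = Rσ = 4088.5 km
Rhumb: Δφ = -0.1288, Δλ = +1.5696, Δψ = -0.2930, q = Δφ/Δψ = 0.4396 → d_rh = R√(Δφ²+q²Δλ²) = 4463.5 km
Excess = (4463.5 − 4088.5) / 4088.5 = 375.0 / 4088.5 = 9.17% ≈ 9.2%

9.2%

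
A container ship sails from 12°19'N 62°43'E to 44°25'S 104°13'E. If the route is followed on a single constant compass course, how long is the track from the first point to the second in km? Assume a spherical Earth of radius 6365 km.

7581 km

Δψ = ln[tan(π/4+φ₂/2)/tan(π/4+φ₁/2)] = -1.0837;  Δφ = -0.9902 rad,  Δλ = +0.7243 rad
q = Δφ/Δψ = 0.9137
d = R·√(Δφ² + q²Δλ²) = 6365·1.19099 = 7581 km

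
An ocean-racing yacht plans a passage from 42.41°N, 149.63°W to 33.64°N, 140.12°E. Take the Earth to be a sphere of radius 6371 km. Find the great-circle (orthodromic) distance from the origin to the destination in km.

6055 km

Haversine: a = sin²(Δφ/2)+cos φ₁ cos φ₂ sin²(Δλ/2) = 0.20933;  σ = 2·atan2(√a,√(1−a))
σ = 54.456° → d = Rσ = 6371·0.95043 = 6055 km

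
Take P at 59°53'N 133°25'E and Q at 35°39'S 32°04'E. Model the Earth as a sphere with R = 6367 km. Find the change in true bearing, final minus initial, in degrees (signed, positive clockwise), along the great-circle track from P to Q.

-41.7°

At departure: θ₁ = atan2(sin Δλ cos φ₂, cos φ₁ sin φ₂ − sin φ₁ cos φ₂ cos Δλ) = 259.05°
At arrival: θ₂ = atan2(sin Δλ cos φ₁, −cos φ₂ sin φ₁ + sin φ₂ cos φ₁ cos Δλ) = 217.32°
Δθ = θ₂ − θ₁ = -41.7°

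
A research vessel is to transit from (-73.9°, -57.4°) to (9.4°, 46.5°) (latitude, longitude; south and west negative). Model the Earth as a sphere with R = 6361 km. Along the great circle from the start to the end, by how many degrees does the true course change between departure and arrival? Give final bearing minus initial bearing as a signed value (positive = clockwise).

At departure: θ₁ = atan2(sin Δλ cos φ₂, cos φ₁ sin φ₂ − sin φ₁ cos φ₂ cos Δλ) = 100.78°
At arrival: θ₂ = atan2(sin Δλ cos φ₁, −cos φ₂ sin φ₁ + sin φ₂ cos φ₁ cos Δλ) = 16.03°
Δθ = θ₂ − θ₁ = -84.8°

-84.8°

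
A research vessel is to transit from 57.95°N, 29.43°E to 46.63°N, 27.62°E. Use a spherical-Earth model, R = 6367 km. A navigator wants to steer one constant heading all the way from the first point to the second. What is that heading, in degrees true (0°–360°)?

Meridional parts: M(φ₁)=+1.2475, M(φ₂)=+0.9222 → ΔM = -0.3253;  Δλ = -0.0316 rad
tan C = Δλ / ΔM = +0.0971 → C = 185.55°

185.5°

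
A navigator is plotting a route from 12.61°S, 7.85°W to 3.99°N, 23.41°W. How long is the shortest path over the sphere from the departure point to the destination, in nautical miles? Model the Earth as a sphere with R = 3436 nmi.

Haversine: a = sin²(Δφ/2)+cos φ₁ cos φ₂ sin²(Δλ/2) = 0.03868;  σ = 2·atan2(√a,√(1−a))
σ = 22.684° → d = Rσ = 3436·0.39592 = 1360 nmi

1360 nmi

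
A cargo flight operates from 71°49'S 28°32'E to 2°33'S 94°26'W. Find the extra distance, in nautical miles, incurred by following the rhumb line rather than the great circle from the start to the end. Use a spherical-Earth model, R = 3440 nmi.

654 nmi

Great circle: cos σ = sin φ₁ sin φ₂ + cos φ₁ cos φ₂ cos Δλ,  σ = 1.6985 rad → d_gc = 5842.88 nmi
Rhumb line: Δψ = +1.7879, q = Δφ/Δψ = 0.6762, d_rh = R√(Δφ²+q²Δλ²) = 6497.36 nmi
Excess = 6497.36 − 5842.88 = 654.48 ≈ 654 nmi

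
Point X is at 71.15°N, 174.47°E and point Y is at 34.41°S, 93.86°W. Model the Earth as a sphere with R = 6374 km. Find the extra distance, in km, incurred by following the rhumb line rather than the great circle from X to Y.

382 km

Great circle: cos σ = sin φ₁ sin φ₂ + cos φ₁ cos φ₂ cos Δλ,  σ = 2.1443 rad → d_gc = 13667.7 km
Rhumb line: Δψ = -2.4361, q = Δφ/Δψ = 0.7563, d_rh = R√(Δφ²+q²Δλ²) = 14049.5 km
Excess = 14049.5 − 13667.7 = 381.8 ≈ 382 km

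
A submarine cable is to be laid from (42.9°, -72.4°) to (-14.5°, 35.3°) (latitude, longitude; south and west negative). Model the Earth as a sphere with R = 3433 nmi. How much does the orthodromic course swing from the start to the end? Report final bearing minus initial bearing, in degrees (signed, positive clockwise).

Initial bearing θ₁ = atan2(sin Δλ cos φ₂, cos φ₁ sin φ₂ − sin φ₁ cos φ₂ cos Δλ) = 88.95°
Final bearing θ₂ = (initial bearing from the destination back to the start) + 180° = 130.84°
Δθ = θ₂ − θ₁ = +41.9°

+41.9°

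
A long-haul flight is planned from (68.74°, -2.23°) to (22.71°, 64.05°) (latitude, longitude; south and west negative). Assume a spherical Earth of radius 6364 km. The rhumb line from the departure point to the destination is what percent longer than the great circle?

Great circle: σ = 1.0537 rad → d_gc = Rσ = 6705.8 km
Rhumb: Δφ = -0.8034, Δλ = +1.1568, Δψ = -1.2658, q = Δφ/Δψ = 0.6347 → d_rh = R√(Δφ²+q²Δλ²) = 6926.1 km
Excess = (6926.1 − 6705.8) / 6705.8 = 220.3 / 6705.8 = 3.29% ≈ 3.3%

3.3%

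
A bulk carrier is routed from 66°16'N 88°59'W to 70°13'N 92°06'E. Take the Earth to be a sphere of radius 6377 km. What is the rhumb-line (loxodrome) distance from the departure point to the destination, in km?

7375 km

Rhumb course C = atan2(Δλ, Δψ) with Δψ = ln[tan(π/4+φ₂/2)/tan(π/4+φ₁/2)] = +0.1865, Δλ = -3.1227 → C = 273.42°
d = R·|Δφ| / |cos C| = 6377·0.06894 / 0.05961 = 7375 km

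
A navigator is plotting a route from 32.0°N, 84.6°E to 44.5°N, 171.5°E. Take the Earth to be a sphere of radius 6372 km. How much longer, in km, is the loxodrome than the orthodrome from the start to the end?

Great circle: cos σ = sin φ₁ sin φ₂ + cos φ₁ cos φ₂ cos Δλ,  σ = 1.1548 rad → d_gc = 7358.1 km
Rhumb line: Δψ = +0.2791, q = Δφ/Δψ = 0.7818, d_rh = R√(Δφ²+q²Δλ²) = 7682.5 km
Excess = 7682.5 − 7358.1 = 324.4 ≈ 324 km

324 km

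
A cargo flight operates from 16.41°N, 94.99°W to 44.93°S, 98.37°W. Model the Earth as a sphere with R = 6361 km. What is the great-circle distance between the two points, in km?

Haversine: a = sin²(Δφ/2)+cos φ₁ cos φ₂ sin²(Δλ/2) = 0.26079;  σ = 2·atan2(√a,√(1−a))
σ = 61.417° → d = Rσ = 6361·1.07193 = 6819 km

6819 km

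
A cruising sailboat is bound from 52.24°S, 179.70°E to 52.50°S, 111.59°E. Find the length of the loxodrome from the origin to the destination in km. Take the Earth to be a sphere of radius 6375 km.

Δψ = ln[tan(π/4+φ₂/2)/tan(π/4+φ₁/2)] = -0.0074;  Δφ = -0.0045 rad,  Δλ = -1.1887 rad
q = Δφ/Δψ = 0.6106
d = R·√(Δφ² + q²Δλ²) = 6375·0.72581 = 4627 km

4627 km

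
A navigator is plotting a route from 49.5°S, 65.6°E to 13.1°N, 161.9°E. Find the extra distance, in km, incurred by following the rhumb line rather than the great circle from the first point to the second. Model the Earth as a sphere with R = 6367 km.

237 km

Great circle: cos σ = sin φ₁ sin φ₂ + cos φ₁ cos φ₂ cos Δλ,  σ = 1.8150 rad → d_gc = 11555.9 km
Rhumb line: Δψ = +1.2278, q = Δφ/Δψ = 0.8898, d_rh = R√(Δφ²+q²Δλ²) = 11792.8 km
Excess = 11792.8 − 11555.9 = 236.9 ≈ 237 km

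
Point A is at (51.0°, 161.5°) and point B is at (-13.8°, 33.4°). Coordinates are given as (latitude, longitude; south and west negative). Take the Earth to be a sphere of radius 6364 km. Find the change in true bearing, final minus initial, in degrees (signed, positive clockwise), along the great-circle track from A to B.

-75.6°

Initial bearing θ₁ = atan2(sin Δλ cos φ₂, cos φ₁ sin φ₂ − sin φ₁ cos φ₂ cos Δλ) = 292.44°
Final bearing θ₂ = (initial bearing from the destination back to the start) + 180° = 216.80°
Δθ = θ₂ − θ₁ = -75.6°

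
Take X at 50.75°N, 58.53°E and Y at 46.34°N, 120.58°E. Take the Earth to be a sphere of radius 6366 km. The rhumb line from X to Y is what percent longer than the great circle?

Great circle: σ = 0.6998 rad → d_gc = Rσ = 4454.99 km
Rhumb: Δφ = -0.0770, Δλ = +1.0830, Δψ = -0.1164, q = Δφ/Δψ = 0.6614 → d_rh = R√(Δφ²+q²Δλ²) = 4586.43 km
Excess = (4586.43 − 4454.99) / 4454.99 = 131.44 / 4454.99 = 2.9504% ≈ 3.0%

3.0%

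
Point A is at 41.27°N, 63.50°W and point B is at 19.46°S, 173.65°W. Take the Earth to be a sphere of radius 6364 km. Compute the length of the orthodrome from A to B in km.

Haversine: a = sin²(Δφ/2)+cos φ₁ cos φ₂ sin²(Δλ/2) = 0.73194;  σ = 2·atan2(√a,√(1−a))
σ = 117.637° → d = Rσ = 6364·2.05316 = 13066 km

13066 km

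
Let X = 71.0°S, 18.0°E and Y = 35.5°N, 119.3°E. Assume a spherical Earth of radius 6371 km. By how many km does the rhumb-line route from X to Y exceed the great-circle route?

Great circle: cos σ = sin φ₁ sin φ₂ + cos φ₁ cos φ₂ cos Δλ,  σ = 2.2155 rad → d_gc = 14115.3 km
Rhumb line: Δψ = +2.4512, q = Δφ/Δψ = 0.7583, d_rh = R√(Δφ²+q²Δλ²) = 14601.3 km
Excess = 14601.3 − 14115.3 = 486.0 ≈ 486 km

486 km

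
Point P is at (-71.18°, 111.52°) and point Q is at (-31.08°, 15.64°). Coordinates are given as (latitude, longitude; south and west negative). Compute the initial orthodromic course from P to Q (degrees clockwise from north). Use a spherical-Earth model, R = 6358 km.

θ = atan2( sin Δλ·cos φ₂ ,  cos φ₁ sin φ₂ − sin φ₁ cos φ₂ cos Δλ )
  = atan2(-0.8519, -0.2496) = 253.67°

253.7°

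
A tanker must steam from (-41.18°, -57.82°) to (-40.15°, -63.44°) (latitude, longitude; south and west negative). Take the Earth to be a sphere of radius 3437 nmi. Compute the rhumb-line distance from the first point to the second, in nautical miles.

263 nmi

Δψ = ln[tan(π/4+φ₂/2)/tan(π/4+φ₁/2)] = +0.0237;  Δφ = +0.0180 rad,  Δλ = -0.0981 rad
q = Δφ/Δψ = 0.7585
d = R·√(Δφ² + q²Δλ²) = 3437·0.07654 = 263 nmi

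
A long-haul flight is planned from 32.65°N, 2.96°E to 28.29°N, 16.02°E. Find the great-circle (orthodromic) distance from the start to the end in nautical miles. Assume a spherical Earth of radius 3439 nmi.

cos σ = sin φ₁ sin φ₂ + cos φ₁ cos φ₂ cos Δλ
      = sin(32.65°)sin(28.29°) + cos(32.65°)cos(28.29°)cos(13.06°) = 0.9779
σ = 12.060° → d = Rσ = 3439·0.21049 = 724 nmi

724 nmi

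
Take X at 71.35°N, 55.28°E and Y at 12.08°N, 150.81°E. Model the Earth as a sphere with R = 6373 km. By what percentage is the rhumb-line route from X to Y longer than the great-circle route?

Great circle: σ = 1.4018 rad → d_gc = Rσ = 8933.9 km
Rhumb: Δφ = -1.0345, Δλ = +1.6673, Δψ = -1.5942, q = Δφ/Δψ = 0.6489 → d_rh = R√(Δφ²+q²Δλ²) = 9539.4 km
Excess = (9539.4 − 8933.9) / 8933.9 = 605.5 / 8933.9 = 6.78% ≈ 6.8%

6.8%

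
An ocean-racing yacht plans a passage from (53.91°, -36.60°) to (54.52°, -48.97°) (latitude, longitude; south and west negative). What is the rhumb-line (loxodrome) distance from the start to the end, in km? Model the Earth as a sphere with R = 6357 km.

805 km

Δψ = ln[tan(π/4+φ₂/2)/tan(π/4+φ₁/2)] = +0.0182;  Δφ = +0.0106 rad,  Δλ = -0.2159 rad
q = Δφ/Δψ = 0.5847
d = R·√(Δφ² + q²Δλ²) = 6357·0.12669 = 805 km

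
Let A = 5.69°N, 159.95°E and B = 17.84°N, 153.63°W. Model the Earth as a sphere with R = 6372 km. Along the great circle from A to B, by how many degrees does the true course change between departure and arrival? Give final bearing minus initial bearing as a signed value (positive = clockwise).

At departure: θ₁ = atan2(sin Δλ cos φ₂, cos φ₁ sin φ₂ − sin φ₁ cos φ₂ cos Δλ) = 70.83°
At arrival: θ₂ = atan2(sin Δλ cos φ₁, −cos φ₂ sin φ₁ + sin φ₂ cos φ₁ cos Δλ) = 80.88°
Δθ = θ₂ − θ₁ = +10.0°

+10.0°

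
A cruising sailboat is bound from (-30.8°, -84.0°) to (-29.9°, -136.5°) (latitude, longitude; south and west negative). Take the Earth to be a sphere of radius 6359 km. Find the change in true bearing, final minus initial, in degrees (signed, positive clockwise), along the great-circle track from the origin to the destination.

At departure: θ₁ = atan2(sin Δλ cos φ₂, cos φ₁ sin φ₂ − sin φ₁ cos φ₂ cos Δλ) = 257.07°
At arrival: θ₂ = atan2(sin Δλ cos φ₁, −cos φ₂ sin φ₁ + sin φ₂ cos φ₁ cos Δλ) = 285.05°
Δθ = θ₂ − θ₁ = +28.0°

+28.0°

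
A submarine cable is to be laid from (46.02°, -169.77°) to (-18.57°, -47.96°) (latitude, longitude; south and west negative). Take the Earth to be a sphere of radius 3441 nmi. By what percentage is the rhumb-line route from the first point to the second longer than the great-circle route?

2.6%

Great circle: σ = 2.1848 rad → d_gc = Rσ = 7517.8 nmi
Rhumb: Δφ = -1.1273, Δλ = +2.1260, Δψ = -1.2367, q = Δφ/Δψ = 0.9115 → d_rh = R√(Δφ²+q²Δλ²) = 7714.5 nmi
Excess = (7714.5 − 7517.8) / 7517.8 = 196.7 / 7517.8 = 2.62% ≈ 2.6%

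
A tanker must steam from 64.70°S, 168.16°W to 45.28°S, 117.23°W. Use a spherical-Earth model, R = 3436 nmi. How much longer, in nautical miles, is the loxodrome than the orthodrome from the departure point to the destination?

47 nmi

Great circle: cos σ = sin φ₁ sin φ₂ + cos φ₁ cos φ₂ cos Δλ,  σ = 0.5882 rad → d_gc = 2021.1 nmi
Rhumb line: Δψ = +0.6058, q = Δφ/Δψ = 0.5595, d_rh = R√(Δφ²+q²Δλ²) = 2067.9 nmi
Excess = 2067.9 − 2021.1 = 46.8 ≈ 47 nmi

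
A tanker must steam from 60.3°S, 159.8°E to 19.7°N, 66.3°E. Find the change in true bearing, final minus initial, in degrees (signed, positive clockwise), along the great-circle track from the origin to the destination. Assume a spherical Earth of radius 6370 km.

Initial bearing θ₁ = atan2(sin Δλ cos φ₂, cos φ₁ sin φ₂ − sin φ₁ cos φ₂ cos Δλ) = 277.10°
Final bearing θ₂ = (initial bearing from the destination back to the start) + 180° = 328.52°
Δθ = θ₂ − θ₁ = +51.4°

+51.4°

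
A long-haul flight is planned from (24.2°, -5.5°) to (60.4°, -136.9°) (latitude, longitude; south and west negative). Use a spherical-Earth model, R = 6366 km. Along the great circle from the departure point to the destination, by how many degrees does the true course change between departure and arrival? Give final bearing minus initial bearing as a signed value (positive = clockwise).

At departure: θ₁ = atan2(sin Δλ cos φ₂, cos φ₁ sin φ₂ − sin φ₁ cos φ₂ cos Δλ) = 338.21°
At arrival: θ₂ = atan2(sin Δλ cos φ₁, −cos φ₂ sin φ₁ + sin φ₂ cos φ₁ cos Δλ) = 223.26°
Δθ = θ₂ − θ₁ = -114.9°

-114.9°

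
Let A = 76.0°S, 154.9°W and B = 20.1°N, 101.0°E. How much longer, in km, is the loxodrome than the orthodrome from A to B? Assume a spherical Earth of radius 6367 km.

741 km

Great circle: cos σ = sin φ₁ sin φ₂ + cos φ₁ cos φ₂ cos Δλ,  σ = 1.9701 rad → d_gc = 12543.8 km
Rhumb line: Δψ = +2.4556, q = Δφ/Δψ = 0.6830, d_rh = R√(Δφ²+q²Δλ²) = 13284.5 km
Excess = 13284.5 − 12543.8 = 740.7 ≈ 741 km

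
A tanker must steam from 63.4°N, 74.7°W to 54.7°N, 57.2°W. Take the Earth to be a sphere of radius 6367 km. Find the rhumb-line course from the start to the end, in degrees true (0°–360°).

134.2°

Meridional parts: M(φ₁)=+1.4423, M(φ₂)=+1.1451 → ΔM = -0.2971;  Δλ = +0.3054 rad
tan C = Δλ / ΔM = -1.0279 → C = 134.21°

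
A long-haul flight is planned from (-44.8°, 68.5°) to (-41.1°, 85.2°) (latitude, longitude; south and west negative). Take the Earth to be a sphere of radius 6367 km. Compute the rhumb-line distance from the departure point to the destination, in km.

1419 km

Δψ = ln[tan(π/4+φ₂/2)/tan(π/4+φ₁/2)] = +0.0883;  Δφ = +0.0646 rad,  Δλ = +0.2915 rad
q = Δφ/Δψ = 0.7316
d = R·√(Δφ² + q²Δλ²) = 6367·0.22280 = 1419 km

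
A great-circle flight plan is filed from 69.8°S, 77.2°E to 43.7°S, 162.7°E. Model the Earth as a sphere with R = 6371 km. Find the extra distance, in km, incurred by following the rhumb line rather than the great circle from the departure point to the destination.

387 km

Great circle: cos σ = sin φ₁ sin φ₂ + cos φ₁ cos φ₂ cos Δλ,  σ = 0.8393 rad → d_gc = 5347.3 km
Rhumb line: Δψ = +0.8756, q = Δφ/Δψ = 0.5202, d_rh = R√(Δφ²+q²Δλ²) = 5734.6 km
Excess = 5734.6 − 5347.3 = 387.3 ≈ 387 km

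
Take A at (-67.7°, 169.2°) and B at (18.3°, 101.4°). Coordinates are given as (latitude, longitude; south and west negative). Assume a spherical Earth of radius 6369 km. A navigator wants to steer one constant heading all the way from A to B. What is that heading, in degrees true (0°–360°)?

Meridional parts: M(φ₁)=-1.6241, M(φ₂)=+0.3250 → ΔM = +1.9490;  Δλ = -1.1833 rad
tan C = Δλ / ΔM = -0.6071 → C = 328.74°

328.7°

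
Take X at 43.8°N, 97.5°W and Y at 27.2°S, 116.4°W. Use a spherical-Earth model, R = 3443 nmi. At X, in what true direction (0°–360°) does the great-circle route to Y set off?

θ = atan2( sin Δλ·cos φ₂ ,  cos φ₁ sin φ₂ − sin φ₁ cos φ₂ cos Δλ )
  = atan2(-0.2881, -0.9123) = 197.53°

197.5°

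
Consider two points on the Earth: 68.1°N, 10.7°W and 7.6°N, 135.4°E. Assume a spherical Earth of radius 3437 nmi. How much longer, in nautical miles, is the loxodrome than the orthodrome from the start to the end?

Great circle: cos σ = sin φ₁ sin φ₂ + cos φ₁ cos φ₂ cos Δλ,  σ = 1.7560 rad → d_gc = 6035.4 nmi
Rhumb line: Δψ = -1.5096, q = Δφ/Δψ = 0.6995, d_rh = R√(Δφ²+q²Δλ²) = 7124.1 nmi
Excess = 7124.1 − 6035.4 = 1088.7 ≈ 1089 nmi

1089 nmi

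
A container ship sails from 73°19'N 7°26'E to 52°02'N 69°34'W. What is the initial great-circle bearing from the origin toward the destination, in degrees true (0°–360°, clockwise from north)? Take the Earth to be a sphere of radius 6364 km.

278.9°

N = sin Δλ·cos φ₂ = -0.5994;  D = cos φ₁ sin φ₂ − sin φ₁ cos φ₂ cos Δλ = +0.0938
initial course = atan2(N, D) = 278.89°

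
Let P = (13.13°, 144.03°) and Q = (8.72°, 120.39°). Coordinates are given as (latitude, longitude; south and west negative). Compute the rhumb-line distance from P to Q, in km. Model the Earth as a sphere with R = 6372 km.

Δψ = ln[tan(π/4+φ₂/2)/tan(π/4+φ₁/2)] = -0.0784;  Δφ = -0.0770 rad,  Δλ = -0.4126 rad
q = Δφ/Δψ = 0.9816
d = R·√(Δφ² + q²Δλ²) = 6372·0.41226 = 2627 km

2627 km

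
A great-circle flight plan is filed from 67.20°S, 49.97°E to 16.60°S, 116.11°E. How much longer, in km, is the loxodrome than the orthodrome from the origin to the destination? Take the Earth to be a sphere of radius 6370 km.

215 km

Great circle: cos σ = sin φ₁ sin φ₂ + cos φ₁ cos φ₂ cos Δλ,  σ = 1.1444 rad → d_gc = 7289.9 km
Rhumb line: Δψ = +1.3074, q = Δφ/Δψ = 0.6755, d_rh = R√(Δφ²+q²Δλ²) = 7504.5 km
Excess = 7504.5 − 7289.9 = 214.6 ≈ 215 km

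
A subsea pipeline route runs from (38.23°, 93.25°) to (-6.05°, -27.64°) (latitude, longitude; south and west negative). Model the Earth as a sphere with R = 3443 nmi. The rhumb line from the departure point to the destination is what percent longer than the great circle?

Great circle: σ = 2.0559 rad → d_gc = Rσ = 7078.3 nmi
Rhumb: Δφ = -0.7728, Δλ = -2.1099, Δψ = -0.8289, q = Δφ/Δψ = 0.9324 → d_rh = R√(Δφ²+q²Δλ²) = 7277.2 nmi
Excess = (7277.2 − 7078.3) / 7078.3 = 198.9 / 7078.3 = 2.81% ≈ 2.8%

2.8%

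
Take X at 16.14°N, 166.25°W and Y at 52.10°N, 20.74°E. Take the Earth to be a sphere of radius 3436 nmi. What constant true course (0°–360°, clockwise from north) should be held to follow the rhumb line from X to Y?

284.5°

Meridional parts: M(φ₁)=+0.2855, M(φ₂)=+1.0690 → ΔM = +0.7835;  Δλ = -3.0196 rad
tan C = Δλ / ΔM = -3.8540 → C = 284.55°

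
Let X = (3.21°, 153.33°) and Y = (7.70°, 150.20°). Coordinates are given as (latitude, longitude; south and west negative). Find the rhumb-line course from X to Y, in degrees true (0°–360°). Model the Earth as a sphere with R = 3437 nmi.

325.2°

Δψ = ln[tan(π/4+φ₂/2)/tan(π/4+φ₁/2)] = +0.0787
Δλ = -0.0546 rad (taken the short way round)
course = atan2(Δλ, Δψ) = 325.25°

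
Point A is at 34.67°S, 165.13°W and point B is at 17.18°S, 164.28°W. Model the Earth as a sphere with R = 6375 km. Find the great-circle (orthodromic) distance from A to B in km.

1948 km

cos σ = sin φ₁ sin φ₂ + cos φ₁ cos φ₂ cos Δλ
      = sin(-34.67°)sin(-17.18°) + cos(-34.67°)cos(-17.18°)cos(0.85°) = 0.9537
σ = 17.506° → d = Rσ = 6375·0.30555 = 1948 km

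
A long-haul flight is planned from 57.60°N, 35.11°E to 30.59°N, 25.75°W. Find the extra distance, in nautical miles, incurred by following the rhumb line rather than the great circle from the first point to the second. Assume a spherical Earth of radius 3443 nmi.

Great circle: cos σ = sin φ₁ sin φ₂ + cos φ₁ cos φ₂ cos Δλ,  σ = 0.8576 rad → d_gc = 2952.6 nmi
Rhumb line: Δψ = -0.6748, q = Δφ/Δψ = 0.6986, d_rh = R√(Δφ²+q²Δλ²) = 3026.8 nmi
Excess = 3026.8 − 2952.6 = 74.2 ≈ 74 nmi

74 nmi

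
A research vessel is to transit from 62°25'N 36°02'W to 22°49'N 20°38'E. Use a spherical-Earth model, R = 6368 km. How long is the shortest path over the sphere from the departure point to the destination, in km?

Haversine: a = sin²(Δφ/2)+cos φ₁ cos φ₂ sin²(Δλ/2) = 0.21088;  σ = 2·atan2(√a,√(1−a))
σ = 54.673° → d = Rσ = 6368·0.95423 = 6077 km

6077 km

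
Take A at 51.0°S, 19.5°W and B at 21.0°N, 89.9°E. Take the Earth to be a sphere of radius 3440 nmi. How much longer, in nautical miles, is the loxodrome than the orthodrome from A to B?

Great circle: cos σ = sin φ₁ sin φ₂ + cos φ₁ cos φ₂ cos Δλ,  σ = 2.0642 rad → d_gc = 7101.0 nmi
Rhumb line: Δψ = +1.4131, q = Δφ/Δψ = 0.8893, d_rh = R√(Δφ²+q²Δλ²) = 7266.6 nmi
Excess = 7266.6 − 7101.0 = 165.6 ≈ 166 nmi

166 nmi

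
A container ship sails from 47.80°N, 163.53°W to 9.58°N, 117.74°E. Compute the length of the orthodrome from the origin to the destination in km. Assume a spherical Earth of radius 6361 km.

cos σ = sin φ₁ sin φ₂ + cos φ₁ cos φ₂ cos Δλ
      = sin(47.80°)sin(9.58°) + cos(47.80°)cos(9.58°)cos(-78.73°) = 0.2527
σ = 75.361° → d = Rσ = 6361·1.31529 = 8367 km

8367 km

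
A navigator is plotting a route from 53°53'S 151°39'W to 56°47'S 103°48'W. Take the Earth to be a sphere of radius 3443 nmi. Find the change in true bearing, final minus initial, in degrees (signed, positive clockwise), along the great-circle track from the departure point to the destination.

Initial bearing θ₁ = atan2(sin Δλ cos φ₂, cos φ₁ sin φ₂ − sin φ₁ cos φ₂ cos Δλ) = 115.78°
Final bearing θ₂ = (initial bearing from the destination back to the start) + 180° = 75.67°
Δθ = θ₂ − θ₁ = -40.1°

-40.1°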